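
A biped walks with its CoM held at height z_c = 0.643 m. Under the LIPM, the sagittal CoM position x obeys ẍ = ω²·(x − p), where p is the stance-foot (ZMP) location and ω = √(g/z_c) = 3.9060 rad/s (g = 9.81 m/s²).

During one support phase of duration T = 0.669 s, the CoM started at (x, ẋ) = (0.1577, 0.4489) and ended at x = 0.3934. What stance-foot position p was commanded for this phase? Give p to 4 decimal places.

ωT = 3.9060·0.669 = 2.613114; cosh(ωT) = 6.857385, sinh(ωT) = 6.784079
x(T) = p + (x₀−p)·cosh(ωT) + (ẋ₀/ω)·sinh(ωT) ⇒ p·(1 − cosh) = x(T) − x₀·cosh − (ẋ₀/ω)·sinh
numerator   = 0.3934 − (0.1577)·6.857385 − (0.4489/3.9060)·6.784079 = -1.467675
denominator = 1 − 6.857385 = -5.857385
p = -1.467675 / -5.857385 = 0.2506

p = 0.2506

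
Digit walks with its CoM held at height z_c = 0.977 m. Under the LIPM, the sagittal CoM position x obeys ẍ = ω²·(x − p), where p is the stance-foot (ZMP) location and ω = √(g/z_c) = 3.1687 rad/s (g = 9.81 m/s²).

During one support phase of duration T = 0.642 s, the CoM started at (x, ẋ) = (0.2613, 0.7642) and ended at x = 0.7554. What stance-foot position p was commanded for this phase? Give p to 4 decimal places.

p = 0.4040

ωT = 3.1687·0.642 = 2.034305; cosh(ωT) = 3.888855, sinh(ωT) = 3.758084
x(T) = p + (x₀−p)·cosh(ωT) + (ẋ₀/ω)·sinh(ωT) ⇒ p·(1 − cosh) = x(T) − x₀·cosh − (ẋ₀/ω)·sinh
numerator   = 0.7554 − (0.2613)·3.888855 − (0.7642/3.1687)·3.758084 = -1.167100
denominator = 1 − 3.888855 = -2.888855
p = -1.167100 / -2.888855 = 0.4040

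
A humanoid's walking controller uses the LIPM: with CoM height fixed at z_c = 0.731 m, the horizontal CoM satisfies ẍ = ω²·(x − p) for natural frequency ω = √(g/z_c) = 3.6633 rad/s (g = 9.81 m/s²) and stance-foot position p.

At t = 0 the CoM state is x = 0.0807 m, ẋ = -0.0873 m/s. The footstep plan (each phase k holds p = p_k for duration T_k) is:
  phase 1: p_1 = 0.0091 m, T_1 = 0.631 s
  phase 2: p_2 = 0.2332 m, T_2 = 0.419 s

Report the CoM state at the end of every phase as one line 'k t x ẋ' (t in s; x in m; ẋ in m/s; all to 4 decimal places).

1 0.6310 0.2548 0.8655
2 1.0500 0.8085 2.2769

phase 1: p=0.0091, T=0.631, ωT=2.311542, cosh=5.094541, sinh=4.995433; start (x,ẋ)=(0.080700, -0.087300) → end (x,ẋ)=(0.254823, 0.865510)
phase 2: p=0.2332, T=0.419, ωT=1.534923, cosh=2.428220, sinh=2.212747; start (x,ẋ)=(0.254823, 0.865510) → end (x,ẋ)=(0.808501, 2.276925)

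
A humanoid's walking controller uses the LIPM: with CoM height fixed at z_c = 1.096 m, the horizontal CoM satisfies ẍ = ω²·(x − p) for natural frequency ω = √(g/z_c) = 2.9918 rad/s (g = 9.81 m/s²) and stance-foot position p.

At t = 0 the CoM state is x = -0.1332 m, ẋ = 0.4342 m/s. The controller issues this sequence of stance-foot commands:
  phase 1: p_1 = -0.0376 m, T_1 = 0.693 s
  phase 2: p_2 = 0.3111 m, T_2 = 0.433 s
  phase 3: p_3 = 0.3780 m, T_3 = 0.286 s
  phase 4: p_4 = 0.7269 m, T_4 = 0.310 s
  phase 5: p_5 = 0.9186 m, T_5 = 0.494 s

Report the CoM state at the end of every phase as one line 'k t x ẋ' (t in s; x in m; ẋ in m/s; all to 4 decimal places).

1 0.6930 0.1442 0.6344
2 1.1260 0.3416 0.4017
3 1.4120 0.4569 0.4531
4 1.7220 0.4937 -0.1989
5 2.2160 -0.1993 -3.0999

phase 1: p=-0.0376, T=0.693, ωT=2.073317, cosh=4.038462, sinh=3.912694; start (x,ẋ)=(-0.133200, 0.434200) → end (x,ẋ)=(0.144172, 0.634407)
phase 2: p=0.3111, T=0.433, ωT=1.295449, cosh=1.963206, sinh=1.689431; start (x,ẋ)=(0.144172, 0.634407) → end (x,ẋ)=(0.341628, 0.401746)
phase 3: p=0.3780, T=0.286, ωT=0.855655, cosh=1.388960, sinh=0.963955; start (x,ẋ)=(0.341628, 0.401746) → end (x,ẋ)=(0.456923, 0.453114)
phase 4: p=0.7269, T=0.310, ωT=0.927458, cosh=1.461816, sinh=1.066258; start (x,ẋ)=(0.456923, 0.453114) → end (x,ẋ)=(0.493730, -0.198866)
phase 5: p=0.9186, T=0.494, ωT=1.477949, cosh=2.306025, sinh=2.077920; start (x,ẋ)=(0.493730, -0.198866) → end (x,ẋ)=(-0.199280, -3.099886)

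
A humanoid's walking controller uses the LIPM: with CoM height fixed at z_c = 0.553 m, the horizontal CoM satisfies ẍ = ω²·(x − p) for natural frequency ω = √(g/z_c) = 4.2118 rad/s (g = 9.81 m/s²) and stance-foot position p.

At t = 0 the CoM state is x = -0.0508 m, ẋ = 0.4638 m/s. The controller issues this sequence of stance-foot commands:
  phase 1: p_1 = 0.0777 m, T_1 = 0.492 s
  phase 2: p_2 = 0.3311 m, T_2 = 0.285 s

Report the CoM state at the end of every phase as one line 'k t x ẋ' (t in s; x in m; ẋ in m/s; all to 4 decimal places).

phase 1: p=0.0777, T=0.492, ωT=2.072206, cosh=4.034115, sinh=3.908207; start (x,ẋ)=(-0.050800, 0.463800) → end (x,ẋ)=(-0.010315, -0.244163)
phase 2: p=0.3311, T=0.285, ωT=1.200363, cosh=1.811204, sinh=1.510119; start (x,ẋ)=(-0.010315, -0.244163) → end (x,ẋ)=(-0.374816, -2.613738)

1 0.4920 -0.0103 -0.2442
2 0.7770 -0.3748 -2.6137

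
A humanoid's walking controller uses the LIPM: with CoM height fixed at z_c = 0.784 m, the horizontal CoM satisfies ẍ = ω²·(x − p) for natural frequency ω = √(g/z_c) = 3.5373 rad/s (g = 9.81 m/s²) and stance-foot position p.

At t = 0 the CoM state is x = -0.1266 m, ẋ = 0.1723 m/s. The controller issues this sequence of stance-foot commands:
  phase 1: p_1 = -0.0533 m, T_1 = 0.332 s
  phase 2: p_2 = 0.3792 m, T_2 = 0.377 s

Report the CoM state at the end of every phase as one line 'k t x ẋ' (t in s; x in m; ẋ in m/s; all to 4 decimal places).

1 0.3320 -0.1119 -0.0741
2 0.7090 -0.6543 -3.2175

phase 1: p=-0.0533, T=0.332, ωT=1.174384, cosh=1.772578, sinh=1.463569; start (x,ẋ)=(-0.126600, 0.172300) → end (x,ẋ)=(-0.111940, -0.074065)
phase 2: p=0.3792, T=0.377, ωT=1.333562, cosh=2.029036, sinh=1.765500; start (x,ẋ)=(-0.111940, -0.074065) → end (x,ẋ)=(-0.654308, -3.217502)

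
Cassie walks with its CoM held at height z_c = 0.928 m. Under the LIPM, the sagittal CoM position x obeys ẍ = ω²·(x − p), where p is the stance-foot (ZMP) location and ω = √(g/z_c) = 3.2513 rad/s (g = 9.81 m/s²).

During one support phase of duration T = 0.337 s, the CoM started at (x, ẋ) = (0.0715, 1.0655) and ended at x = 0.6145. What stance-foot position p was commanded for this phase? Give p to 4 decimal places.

p = -0.0909

ωT = 3.2513·0.337 = 1.095688; cosh(ωT) = 1.662775, sinh(ωT) = 1.328465
x(T) = p + (x₀−p)·cosh(ωT) + (ẋ₀/ω)·sinh(ωT) ⇒ p·(1 − cosh) = x(T) − x₀·cosh − (ẋ₀/ω)·sinh
numerator   = 0.6145 − (0.0715)·1.662775 − (1.0655/3.2513)·1.328465 = 0.060253
denominator = 1 − 1.662775 = -0.662775
p = 0.060253 / -0.662775 = -0.0909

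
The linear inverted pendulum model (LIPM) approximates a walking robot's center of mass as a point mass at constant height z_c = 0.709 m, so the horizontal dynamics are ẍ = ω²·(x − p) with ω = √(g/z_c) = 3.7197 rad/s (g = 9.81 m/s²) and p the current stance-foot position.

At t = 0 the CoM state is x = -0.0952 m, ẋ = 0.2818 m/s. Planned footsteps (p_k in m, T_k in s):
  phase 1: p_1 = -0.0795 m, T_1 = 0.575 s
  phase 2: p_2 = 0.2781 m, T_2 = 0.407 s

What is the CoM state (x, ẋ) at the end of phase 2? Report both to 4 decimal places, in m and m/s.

phase 1: p=-0.0795, T=0.575, ωT=2.138827, cosh=4.303635, sinh=4.185843; start (x,ẋ)=(-0.095200, 0.281800) → end (x,ẋ)=(0.170047, 0.968314)
phase 2: p=0.2781, T=0.407, ωT=1.513918, cosh=2.382274, sinh=2.162227; start (x,ẋ)=(0.170047, 0.968314) → end (x,ẋ)=(0.583561, 1.437739)

x = 0.5836, ẋ = 1.4377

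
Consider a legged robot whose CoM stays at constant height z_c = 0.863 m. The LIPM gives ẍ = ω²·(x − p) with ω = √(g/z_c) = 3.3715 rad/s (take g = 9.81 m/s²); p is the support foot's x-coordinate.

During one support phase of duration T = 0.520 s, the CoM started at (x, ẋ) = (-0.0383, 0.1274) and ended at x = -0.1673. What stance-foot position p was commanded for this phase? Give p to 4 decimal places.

ωT = 3.3715·0.520 = 1.753180; cosh(ωT) = 2.973077, sinh(ωT) = 2.799855
x(T) = p + (x₀−p)·cosh(ωT) + (ẋ₀/ω)·sinh(ωT) ⇒ p·(1 − cosh) = x(T) − x₀·cosh − (ẋ₀/ω)·sinh
numerator   = -0.1673 − (-0.0383)·2.973077 − (0.1274/3.3715)·2.799855 = -0.159230
denominator = 1 − 2.973077 = -1.973077
p = -0.159230 / -1.973077 = 0.0807

p = 0.0807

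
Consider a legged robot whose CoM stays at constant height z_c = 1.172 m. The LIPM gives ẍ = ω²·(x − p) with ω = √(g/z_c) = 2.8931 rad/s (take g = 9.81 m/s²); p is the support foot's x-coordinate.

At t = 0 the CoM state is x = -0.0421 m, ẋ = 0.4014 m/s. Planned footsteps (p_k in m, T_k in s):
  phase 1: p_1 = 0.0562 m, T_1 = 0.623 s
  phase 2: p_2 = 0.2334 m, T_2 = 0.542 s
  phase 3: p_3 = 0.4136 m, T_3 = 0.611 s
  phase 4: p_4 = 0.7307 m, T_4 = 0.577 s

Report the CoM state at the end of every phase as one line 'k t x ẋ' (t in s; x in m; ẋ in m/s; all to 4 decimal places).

1 0.6230 0.1593 0.4113
2 1.1650 0.3741 0.5375
3 1.7760 0.8228 1.2953
4 2.3530 2.1301 4.2424

phase 1: p=0.0562, T=0.623, ωT=1.802401, cosh=3.114547, sinh=2.949645; start (x,ẋ)=(-0.042100, 0.401400) → end (x,ẋ)=(0.159285, 0.411325)
phase 2: p=0.2334, T=0.542, ωT=1.568060, cosh=2.502891, sinh=2.294442; start (x,ẋ)=(0.159285, 0.411325) → end (x,ẋ)=(0.374110, 0.537523)
phase 3: p=0.4136, T=0.611, ωT=1.767684, cosh=3.014000, sinh=2.843272; start (x,ẋ)=(0.374110, 0.537523) → end (x,ẋ)=(0.822842, 1.295254)
phase 4: p=0.7307, T=0.577, ωT=1.669319, cosh=2.748463, sinh=2.560087; start (x,ẋ)=(0.822842, 1.295254) → end (x,ẋ)=(2.130111, 4.242414)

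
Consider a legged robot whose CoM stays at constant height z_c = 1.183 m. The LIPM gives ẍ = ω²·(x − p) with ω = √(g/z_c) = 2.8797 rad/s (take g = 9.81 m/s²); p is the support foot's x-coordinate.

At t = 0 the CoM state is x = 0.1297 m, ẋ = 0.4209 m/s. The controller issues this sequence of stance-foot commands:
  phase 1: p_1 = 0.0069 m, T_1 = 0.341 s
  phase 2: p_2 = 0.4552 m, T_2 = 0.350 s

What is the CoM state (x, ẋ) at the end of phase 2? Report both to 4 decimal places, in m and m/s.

phase 1: p=0.0069, T=0.341, ωT=0.981978, cosh=1.522150, sinh=1.147581; start (x,ẋ)=(0.129700, 0.420900) → end (x,ẋ)=(0.361552, 1.046489)
phase 2: p=0.4552, T=0.350, ωT=1.007895, cosh=1.552407, sinh=1.187421; start (x,ẋ)=(0.361552, 1.046489) → end (x,ẋ)=(0.741331, 1.304354)

x = 0.7413, ẋ = 1.3044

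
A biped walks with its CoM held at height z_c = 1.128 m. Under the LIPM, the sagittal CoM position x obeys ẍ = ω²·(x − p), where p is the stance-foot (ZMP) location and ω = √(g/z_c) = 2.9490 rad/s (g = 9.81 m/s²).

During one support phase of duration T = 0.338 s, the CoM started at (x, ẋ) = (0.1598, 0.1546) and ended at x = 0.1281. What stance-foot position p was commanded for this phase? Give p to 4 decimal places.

ωT = 2.9490·0.338 = 0.996762; cosh(ωT) = 1.539283, sinh(ωT) = 1.170211
x(T) = p + (x₀−p)·cosh(ωT) + (ẋ₀/ω)·sinh(ωT) ⇒ p·(1 − cosh) = x(T) − x₀·cosh − (ẋ₀/ω)·sinh
numerator   = 0.1281 − (0.1598)·1.539283 − (0.1546/2.9490)·1.170211 = -0.179225
denominator = 1 − 1.539283 = -0.539283
p = -0.179225 / -0.539283 = 0.3323

p = 0.3323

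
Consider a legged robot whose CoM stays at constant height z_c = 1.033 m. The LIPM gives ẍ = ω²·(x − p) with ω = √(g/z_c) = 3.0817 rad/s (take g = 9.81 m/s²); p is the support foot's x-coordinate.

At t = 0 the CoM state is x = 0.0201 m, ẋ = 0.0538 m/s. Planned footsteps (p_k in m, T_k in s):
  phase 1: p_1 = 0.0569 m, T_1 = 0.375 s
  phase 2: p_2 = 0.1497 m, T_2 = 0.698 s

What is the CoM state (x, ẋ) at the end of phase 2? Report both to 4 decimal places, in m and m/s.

phase 1: p=0.0569, T=0.375, ωT=1.155638, cosh=1.745452, sinh=1.430595; start (x,ẋ)=(0.020100, 0.053800) → end (x,ẋ)=(0.017643, -0.068334)
phase 2: p=0.1497, T=0.698, ωT=2.151027, cosh=4.355020, sinh=4.238656; start (x,ẋ)=(0.017643, -0.068334) → end (x,ẋ)=(-0.519401, -2.022564)

x = -0.5194, ẋ = -2.0226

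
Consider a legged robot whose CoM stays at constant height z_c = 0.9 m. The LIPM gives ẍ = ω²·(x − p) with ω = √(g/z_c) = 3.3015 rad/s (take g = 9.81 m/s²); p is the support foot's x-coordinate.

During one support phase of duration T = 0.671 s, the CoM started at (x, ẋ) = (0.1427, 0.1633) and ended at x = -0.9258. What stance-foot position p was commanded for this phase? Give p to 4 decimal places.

ωT = 3.3015·0.671 = 2.215307; cosh(ωT) = 4.636669, sinh(ωT) = 4.527549
x(T) = p + (x₀−p)·cosh(ωT) + (ẋ₀/ω)·sinh(ωT) ⇒ p·(1 − cosh) = x(T) − x₀·cosh − (ẋ₀/ω)·sinh
numerator   = -0.9258 − (0.1427)·4.636669 − (0.1633/3.3015)·4.527549 = -1.811396
denominator = 1 − 4.636669 = -3.636669
p = -1.811396 / -3.636669 = 0.4981

p = 0.4981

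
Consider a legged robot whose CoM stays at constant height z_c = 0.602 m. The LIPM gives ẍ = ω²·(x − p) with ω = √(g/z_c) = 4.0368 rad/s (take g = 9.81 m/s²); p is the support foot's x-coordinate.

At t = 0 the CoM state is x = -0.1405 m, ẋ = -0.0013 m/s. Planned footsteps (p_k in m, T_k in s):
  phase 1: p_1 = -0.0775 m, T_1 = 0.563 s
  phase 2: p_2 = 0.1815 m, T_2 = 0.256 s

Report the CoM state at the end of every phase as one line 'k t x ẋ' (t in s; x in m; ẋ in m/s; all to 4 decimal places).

phase 1: p=-0.0775, T=0.563, ωT=2.272718, cosh=4.904390, sinh=4.801359; start (x,ẋ)=(-0.140500, -0.001300) → end (x,ẋ)=(-0.388023, -1.227450)
phase 2: p=0.1815, T=0.256, ωT=1.033421, cosh=1.583226, sinh=1.227438; start (x,ẋ)=(-0.388023, -1.227450) → end (x,ẋ)=(-1.093404, -4.765271)

1 0.5630 -0.3880 -1.2274
2 0.8190 -1.0934 -4.7653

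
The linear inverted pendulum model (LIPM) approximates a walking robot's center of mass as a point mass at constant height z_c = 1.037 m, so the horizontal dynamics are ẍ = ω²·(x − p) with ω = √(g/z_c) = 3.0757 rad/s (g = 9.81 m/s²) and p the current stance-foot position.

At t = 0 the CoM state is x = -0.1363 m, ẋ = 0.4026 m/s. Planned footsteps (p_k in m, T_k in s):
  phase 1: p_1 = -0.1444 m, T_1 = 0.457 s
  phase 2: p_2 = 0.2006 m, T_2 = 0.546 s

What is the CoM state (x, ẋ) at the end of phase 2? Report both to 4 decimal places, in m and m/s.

phase 1: p=-0.1444, T=0.457, ωT=1.405595, cosh=2.161587, sinh=1.916365; start (x,ẋ)=(-0.136300, 0.402600) → end (x,ẋ)=(0.123955, 0.917997)
phase 2: p=0.2006, T=0.546, ωT=1.679332, cosh=2.774236, sinh=2.587738; start (x,ẋ)=(0.123955, 0.917997) → end (x,ẋ)=(0.760326, 1.936719)

x = 0.7603, ẋ = 1.9367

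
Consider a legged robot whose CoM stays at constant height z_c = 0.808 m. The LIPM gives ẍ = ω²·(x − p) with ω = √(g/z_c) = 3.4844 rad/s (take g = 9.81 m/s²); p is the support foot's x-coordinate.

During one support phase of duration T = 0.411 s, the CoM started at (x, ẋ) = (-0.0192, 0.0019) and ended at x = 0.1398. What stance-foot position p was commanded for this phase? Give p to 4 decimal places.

p = -0.1494

ωT = 3.4844·0.411 = 1.432088; cosh(ωT) = 2.213122, sinh(ωT) = 1.974313
x(T) = p + (x₀−p)·cosh(ωT) + (ẋ₀/ω)·sinh(ωT) ⇒ p·(1 − cosh) = x(T) − x₀·cosh − (ẋ₀/ω)·sinh
numerator   = 0.1398 − (-0.0192)·2.213122 − (0.0019/3.4844)·1.974313 = 0.181215
denominator = 1 − 2.213122 = -1.213122
p = 0.181215 / -1.213122 = -0.1494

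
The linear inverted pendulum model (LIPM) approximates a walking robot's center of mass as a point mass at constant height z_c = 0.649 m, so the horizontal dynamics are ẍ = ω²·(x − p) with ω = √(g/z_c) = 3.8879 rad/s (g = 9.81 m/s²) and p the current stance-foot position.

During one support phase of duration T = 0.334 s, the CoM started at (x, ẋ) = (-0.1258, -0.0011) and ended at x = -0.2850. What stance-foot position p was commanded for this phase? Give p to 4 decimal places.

ωT = 3.8879·0.334 = 1.298559; cosh(ωT) = 1.968468, sinh(ωT) = 1.695543
x(T) = p + (x₀−p)·cosh(ωT) + (ẋ₀/ω)·sinh(ωT) ⇒ p·(1 − cosh) = x(T) − x₀·cosh − (ẋ₀/ω)·sinh
numerator   = -0.2850 − (-0.1258)·1.968468 − (-0.0011/3.8879)·1.695543 = -0.036887
denominator = 1 − 1.968468 = -0.968468
p = -0.036887 / -0.968468 = 0.0381

p = 0.0381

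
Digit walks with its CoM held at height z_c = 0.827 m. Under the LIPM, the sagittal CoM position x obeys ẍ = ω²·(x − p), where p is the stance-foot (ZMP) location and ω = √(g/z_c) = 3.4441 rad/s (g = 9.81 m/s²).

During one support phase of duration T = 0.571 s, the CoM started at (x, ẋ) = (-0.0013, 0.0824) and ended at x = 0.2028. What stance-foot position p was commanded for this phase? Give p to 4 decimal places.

p = -0.0468

ωT = 3.4441·0.571 = 1.966581; cosh(ωT) = 3.643068, sinh(ωT) = 3.503134
x(T) = p + (x₀−p)·cosh(ωT) + (ẋ₀/ω)·sinh(ωT) ⇒ p·(1 − cosh) = x(T) − x₀·cosh − (ẋ₀/ω)·sinh
numerator   = 0.2028 − (-0.0013)·3.643068 − (0.0824/3.4441)·3.503134 = 0.123724
denominator = 1 − 3.643068 = -2.643068
p = 0.123724 / -2.643068 = -0.0468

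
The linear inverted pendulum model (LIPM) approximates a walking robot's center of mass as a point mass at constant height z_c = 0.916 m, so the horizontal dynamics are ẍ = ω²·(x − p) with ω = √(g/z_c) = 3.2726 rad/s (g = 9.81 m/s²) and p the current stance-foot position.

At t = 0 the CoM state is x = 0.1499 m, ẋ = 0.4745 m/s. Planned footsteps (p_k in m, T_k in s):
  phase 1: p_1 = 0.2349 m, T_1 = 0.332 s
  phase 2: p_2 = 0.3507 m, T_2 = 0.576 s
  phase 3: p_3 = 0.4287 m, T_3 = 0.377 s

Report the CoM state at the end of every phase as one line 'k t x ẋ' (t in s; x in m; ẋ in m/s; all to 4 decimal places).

1 0.3320 0.2850 0.4179
2 0.9080 0.5402 0.7163
3 1.2850 0.9804 1.9079

phase 1: p=0.2349, T=0.332, ωT=1.086503, cosh=1.650643, sinh=1.313249; start (x,ẋ)=(0.149900, 0.474500) → end (x,ẋ)=(0.285006, 0.417922)
phase 2: p=0.3507, T=0.576, ωT=1.885018, cosh=3.369148, sinh=3.217322; start (x,ẋ)=(0.285006, 0.417922) → end (x,ẋ)=(0.540229, 0.716345)
phase 3: p=0.4287, T=0.377, ωT=1.233770, cosh=1.862673, sinh=1.571480; start (x,ẋ)=(0.540229, 0.716345) → end (x,ẋ)=(0.980426, 1.907891)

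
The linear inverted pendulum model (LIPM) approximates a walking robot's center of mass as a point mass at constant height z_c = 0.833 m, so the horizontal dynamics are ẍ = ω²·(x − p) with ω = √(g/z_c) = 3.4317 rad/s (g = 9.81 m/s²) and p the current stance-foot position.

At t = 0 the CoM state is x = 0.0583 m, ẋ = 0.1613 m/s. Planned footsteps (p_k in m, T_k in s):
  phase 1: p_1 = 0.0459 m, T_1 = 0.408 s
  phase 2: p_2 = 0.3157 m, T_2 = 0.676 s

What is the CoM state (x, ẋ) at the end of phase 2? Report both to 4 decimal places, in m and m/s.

x = 0.1551, ẋ = -0.4572

phase 1: p=0.0459, T=0.408, ωT=1.400134, cosh=2.151153, sinh=1.904589; start (x,ẋ)=(0.058300, 0.161300) → end (x,ẋ)=(0.162096, 0.428027)
phase 2: p=0.3157, T=0.676, ωT=2.319829, cosh=5.136113, sinh=5.037823; start (x,ẋ)=(0.162096, 0.428027) → end (x,ẋ)=(0.155125, -0.457163)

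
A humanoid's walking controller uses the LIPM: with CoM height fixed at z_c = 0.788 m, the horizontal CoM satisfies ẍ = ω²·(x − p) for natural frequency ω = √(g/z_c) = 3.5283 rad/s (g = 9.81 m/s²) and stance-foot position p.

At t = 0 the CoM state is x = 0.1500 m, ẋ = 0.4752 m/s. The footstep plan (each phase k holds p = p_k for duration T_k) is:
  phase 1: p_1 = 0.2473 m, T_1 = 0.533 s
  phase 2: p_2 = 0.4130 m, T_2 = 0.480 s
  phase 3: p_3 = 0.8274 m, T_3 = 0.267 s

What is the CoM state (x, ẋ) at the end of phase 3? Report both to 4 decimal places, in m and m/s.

x = 0.7620, ẋ = 0.3901

phase 1: p=0.2473, T=0.533, ωT=1.880584, cosh=3.354917, sinh=3.202416; start (x,ẋ)=(0.150000, 0.475200) → end (x,ẋ)=(0.352176, 0.494856)
phase 2: p=0.4130, T=0.480, ωT=1.693584, cosh=2.811399, sinh=2.627540; start (x,ẋ)=(0.352176, 0.494856) → end (x,ẋ)=(0.610520, 0.827350)
phase 3: p=0.8274, T=0.267, ωT=0.942056, cosh=1.477538, sinh=1.087712; start (x,ẋ)=(0.610520, 0.827350) → end (x,ẋ)=(0.762009, 0.390103)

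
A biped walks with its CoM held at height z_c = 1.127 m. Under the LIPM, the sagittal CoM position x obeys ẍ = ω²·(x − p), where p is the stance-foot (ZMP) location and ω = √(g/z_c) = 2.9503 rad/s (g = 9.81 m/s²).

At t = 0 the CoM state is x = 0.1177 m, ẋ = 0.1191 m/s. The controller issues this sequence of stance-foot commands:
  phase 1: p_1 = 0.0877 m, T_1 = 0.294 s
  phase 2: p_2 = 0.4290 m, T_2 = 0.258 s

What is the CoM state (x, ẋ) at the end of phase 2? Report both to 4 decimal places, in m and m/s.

phase 1: p=0.0877, T=0.294, ωT=0.867388, cosh=1.400366, sinh=0.980319; start (x,ẋ)=(0.117700, 0.119100) → end (x,ẋ)=(0.169285, 0.253551)
phase 2: p=0.4290, T=0.258, ωT=0.761177, cosh=1.303956, sinh=0.836840; start (x,ẋ)=(0.169285, 0.253551) → end (x,ẋ)=(0.162262, -0.310598)

x = 0.1623, ẋ = -0.3106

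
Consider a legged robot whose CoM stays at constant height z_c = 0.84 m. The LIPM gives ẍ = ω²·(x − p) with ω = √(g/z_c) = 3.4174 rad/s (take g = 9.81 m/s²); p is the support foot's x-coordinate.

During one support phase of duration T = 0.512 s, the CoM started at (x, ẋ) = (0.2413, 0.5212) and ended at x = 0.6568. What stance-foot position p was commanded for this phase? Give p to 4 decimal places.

p = 0.2464

ωT = 3.4174·0.512 = 1.749709; cosh(ωT) = 2.963376, sinh(ωT) = 2.789551
x(T) = p + (x₀−p)·cosh(ωT) + (ẋ₀/ω)·sinh(ωT) ⇒ p·(1 − cosh) = x(T) − x₀·cosh − (ẋ₀/ω)·sinh
numerator   = 0.6568 − (0.2413)·2.963376 − (0.5212/3.4174)·2.789551 = -0.483707
denominator = 1 − 2.963376 = -1.963376
p = -0.483707 / -1.963376 = 0.2464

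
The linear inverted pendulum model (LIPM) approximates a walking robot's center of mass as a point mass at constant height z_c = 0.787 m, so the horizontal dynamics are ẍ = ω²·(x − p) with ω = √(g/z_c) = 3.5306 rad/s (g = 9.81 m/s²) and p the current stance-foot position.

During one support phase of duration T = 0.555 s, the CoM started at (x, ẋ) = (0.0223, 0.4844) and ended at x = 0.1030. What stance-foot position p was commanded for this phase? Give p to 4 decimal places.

p = 0.1737

ωT = 3.5306·0.555 = 1.959483; cosh(ωT) = 3.618294, sinh(ωT) = 3.477363
x(T) = p + (x₀−p)·cosh(ωT) + (ẋ₀/ω)·sinh(ωT) ⇒ p·(1 − cosh) = x(T) − x₀·cosh − (ẋ₀/ω)·sinh
numerator   = 0.1030 − (0.0223)·3.618294 − (0.4844/3.5306)·3.477363 = -0.454784
denominator = 1 − 3.618294 = -2.618294
p = -0.454784 / -2.618294 = 0.1737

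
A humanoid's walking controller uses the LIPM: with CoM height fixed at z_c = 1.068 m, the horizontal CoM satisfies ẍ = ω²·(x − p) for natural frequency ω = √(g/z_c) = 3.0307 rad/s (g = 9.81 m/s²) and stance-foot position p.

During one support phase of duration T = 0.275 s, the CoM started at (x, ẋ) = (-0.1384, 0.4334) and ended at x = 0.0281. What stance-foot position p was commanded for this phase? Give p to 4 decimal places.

ωT = 3.0307·0.275 = 0.833443; cosh(ωT) = 1.367889, sinh(ωT) = 0.933338
x(T) = p + (x₀−p)·cosh(ωT) + (ẋ₀/ω)·sinh(ωT) ⇒ p·(1 − cosh) = x(T) − x₀·cosh − (ẋ₀/ω)·sinh
numerator   = 0.0281 − (-0.1384)·1.367889 − (0.4334/3.0307)·0.933338 = 0.083945
denominator = 1 − 1.367889 = -0.367889
p = 0.083945 / -0.367889 = -0.2282

p = -0.2282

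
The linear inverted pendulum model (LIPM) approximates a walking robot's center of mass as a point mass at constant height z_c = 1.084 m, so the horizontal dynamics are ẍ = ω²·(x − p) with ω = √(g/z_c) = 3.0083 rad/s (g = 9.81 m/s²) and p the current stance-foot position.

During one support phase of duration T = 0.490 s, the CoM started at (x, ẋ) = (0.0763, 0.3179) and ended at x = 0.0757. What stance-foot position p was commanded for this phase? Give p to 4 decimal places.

p = 0.2452

ωT = 3.0083·0.490 = 1.474067; cosh(ωT) = 2.297976, sinh(ωT) = 2.068984
x(T) = p + (x₀−p)·cosh(ωT) + (ẋ₀/ω)·sinh(ωT) ⇒ p·(1 − cosh) = x(T) − x₀·cosh − (ẋ₀/ω)·sinh
numerator   = 0.0757 − (0.0763)·2.297976 − (0.3179/3.0083)·2.068984 = -0.318274
denominator = 1 − 2.297976 = -1.297976
p = -0.318274 / -1.297976 = 0.2452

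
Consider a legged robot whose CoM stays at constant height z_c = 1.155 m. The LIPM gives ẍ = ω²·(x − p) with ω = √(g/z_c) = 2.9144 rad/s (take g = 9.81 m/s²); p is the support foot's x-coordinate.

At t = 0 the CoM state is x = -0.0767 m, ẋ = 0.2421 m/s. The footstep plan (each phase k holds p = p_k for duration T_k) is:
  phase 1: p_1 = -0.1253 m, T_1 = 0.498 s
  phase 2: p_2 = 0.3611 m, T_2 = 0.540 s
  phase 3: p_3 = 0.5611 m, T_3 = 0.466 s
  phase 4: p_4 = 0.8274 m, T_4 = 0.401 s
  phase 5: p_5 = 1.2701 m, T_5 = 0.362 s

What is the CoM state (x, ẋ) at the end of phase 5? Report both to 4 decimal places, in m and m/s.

x = 2.2770, ẋ = 3.4924

phase 1: p=-0.1253, T=0.498, ωT=1.451371, cosh=2.251606, sinh=2.017358; start (x,ẋ)=(-0.076700, 0.242100) → end (x,ẋ)=(0.151711, 0.830852)
phase 2: p=0.3611, T=0.540, ωT=1.573776, cosh=2.516047, sinh=2.308786; start (x,ẋ)=(0.151711, 0.830852) → end (x,ẋ)=(0.492467, 0.681539)
phase 3: p=0.5611, T=0.466, ωT=1.358110, cosh=2.072992, sinh=1.815846; start (x,ẋ)=(0.492467, 0.681539) → end (x,ẋ)=(0.843463, 1.049610)
phase 4: p=0.8274, T=0.401, ωT=1.168674, cosh=1.764252, sinh=1.453473; start (x,ẋ)=(0.843463, 1.049610) → end (x,ẋ)=(1.379202, 1.919820)
phase 5: p=1.2701, T=0.362, ωT=1.055013, cosh=1.610100, sinh=1.261912; start (x,ẋ)=(1.379202, 1.919820) → end (x,ẋ)=(2.277033, 3.492351)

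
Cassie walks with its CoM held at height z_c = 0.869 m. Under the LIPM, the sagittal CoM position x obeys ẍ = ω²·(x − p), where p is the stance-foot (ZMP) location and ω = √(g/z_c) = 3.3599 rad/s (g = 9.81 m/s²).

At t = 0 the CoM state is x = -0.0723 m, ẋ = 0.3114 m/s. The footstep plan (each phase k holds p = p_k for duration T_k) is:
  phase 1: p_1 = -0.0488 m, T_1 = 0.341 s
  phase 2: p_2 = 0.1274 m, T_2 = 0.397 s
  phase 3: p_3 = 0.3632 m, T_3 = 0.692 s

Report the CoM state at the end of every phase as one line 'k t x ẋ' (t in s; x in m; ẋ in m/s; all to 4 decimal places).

1 0.3410 0.0415 0.4275
2 0.7380 0.1778 0.3580
3 1.4300 -0.0541 -1.3063

phase 1: p=-0.0488, T=0.341, ωT=1.145726, cosh=1.731358, sinh=1.413365; start (x,ẋ)=(-0.072300, 0.311400) → end (x,ẋ)=(0.041506, 0.427549)
phase 2: p=0.1274, T=0.397, ωT=1.333880, cosh=2.029598, sinh=1.766145; start (x,ẋ)=(0.041506, 0.427549) → end (x,ẋ)=(0.177812, 0.358049)
phase 3: p=0.3632, T=0.692, ωT=2.325051, cosh=5.162489, sinh=5.064711; start (x,ẋ)=(0.177812, 0.358049) → end (x,ẋ)=(-0.054141, -1.306310)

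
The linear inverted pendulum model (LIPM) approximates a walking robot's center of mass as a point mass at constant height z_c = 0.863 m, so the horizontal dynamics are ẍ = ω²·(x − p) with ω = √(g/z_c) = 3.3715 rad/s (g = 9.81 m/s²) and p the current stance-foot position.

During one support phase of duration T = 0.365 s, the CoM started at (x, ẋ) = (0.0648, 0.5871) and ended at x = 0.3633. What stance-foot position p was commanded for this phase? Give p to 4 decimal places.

p = 0.0346

ωT = 3.3715·0.365 = 1.230598; cosh(ωT) = 1.857696, sinh(ωT) = 1.565578
x(T) = p + (x₀−p)·cosh(ωT) + (ẋ₀/ω)·sinh(ωT) ⇒ p·(1 − cosh) = x(T) − x₀·cosh − (ẋ₀/ω)·sinh
numerator   = 0.3633 − (0.0648)·1.857696 − (0.5871/3.3715)·1.565578 = -0.029702
denominator = 1 − 1.857696 = -0.857696
p = -0.029702 / -0.857696 = 0.0346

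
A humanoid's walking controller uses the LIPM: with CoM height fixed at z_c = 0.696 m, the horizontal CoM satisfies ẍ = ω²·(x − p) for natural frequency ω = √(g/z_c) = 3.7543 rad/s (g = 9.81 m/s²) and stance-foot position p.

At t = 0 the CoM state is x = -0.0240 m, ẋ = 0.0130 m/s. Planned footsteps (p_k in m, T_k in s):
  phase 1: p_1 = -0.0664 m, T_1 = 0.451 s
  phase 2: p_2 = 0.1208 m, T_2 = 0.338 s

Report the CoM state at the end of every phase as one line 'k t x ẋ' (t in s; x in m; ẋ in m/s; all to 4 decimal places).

phase 1: p=-0.0664, T=0.451, ωT=1.693189, cosh=2.810362, sinh=2.626430; start (x,ẋ)=(-0.024000, 0.013000) → end (x,ẋ)=(0.061854, 0.454616)
phase 2: p=0.1208, T=0.338, ωT=1.268953, cosh=1.919127, sinh=1.638001; start (x,ẋ)=(0.061854, 0.454616) → end (x,ẋ)=(0.206024, 0.509974)

1 0.4510 0.0619 0.4546
2 0.7890 0.2060 0.5100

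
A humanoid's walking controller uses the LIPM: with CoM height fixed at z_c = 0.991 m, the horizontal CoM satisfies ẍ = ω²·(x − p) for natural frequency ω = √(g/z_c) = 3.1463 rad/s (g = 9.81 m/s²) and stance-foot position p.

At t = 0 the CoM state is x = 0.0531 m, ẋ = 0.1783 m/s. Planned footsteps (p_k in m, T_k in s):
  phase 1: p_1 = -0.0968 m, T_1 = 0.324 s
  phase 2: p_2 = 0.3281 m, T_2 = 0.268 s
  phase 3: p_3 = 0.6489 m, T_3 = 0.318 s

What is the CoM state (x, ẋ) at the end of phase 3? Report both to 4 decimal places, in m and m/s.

phase 1: p=-0.0968, T=0.324, ωT=1.019401, cosh=1.566173, sinh=1.205362; start (x,ẋ)=(0.053100, 0.178300) → end (x,ẋ)=(0.206277, 0.847734)
phase 2: p=0.3281, T=0.268, ωT=0.843208, cosh=1.377069, sinh=0.946742; start (x,ẋ)=(0.206277, 0.847734) → end (x,ẋ)=(0.415430, 0.804510)
phase 3: p=0.6489, T=0.318, ωT=1.000523, cosh=1.543696, sinh=1.176009; start (x,ẋ)=(0.415430, 0.804510) → end (x,ẋ)=(0.589198, 0.378060)

x = 0.5892, ẋ = 0.3781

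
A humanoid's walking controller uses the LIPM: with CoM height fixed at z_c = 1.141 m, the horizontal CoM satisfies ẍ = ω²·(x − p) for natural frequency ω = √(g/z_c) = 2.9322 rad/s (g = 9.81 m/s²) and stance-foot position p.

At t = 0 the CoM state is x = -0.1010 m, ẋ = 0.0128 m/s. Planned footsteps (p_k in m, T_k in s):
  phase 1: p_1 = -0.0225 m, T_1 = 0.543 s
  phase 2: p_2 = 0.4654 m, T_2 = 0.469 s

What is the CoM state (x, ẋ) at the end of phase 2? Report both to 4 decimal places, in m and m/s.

x = -1.2841, ẋ = -4.7556

phase 1: p=-0.0225, T=0.543, ωT=1.592185, cosh=2.558977, sinh=2.355496; start (x,ẋ)=(-0.101000, 0.012800) → end (x,ẋ)=(-0.213097, -0.509428)
phase 2: p=0.4654, T=0.469, ωT=1.375202, cosh=2.104332, sinh=1.851543; start (x,ẋ)=(-0.213097, -0.509428) → end (x,ẋ)=(-1.284062, -4.755631)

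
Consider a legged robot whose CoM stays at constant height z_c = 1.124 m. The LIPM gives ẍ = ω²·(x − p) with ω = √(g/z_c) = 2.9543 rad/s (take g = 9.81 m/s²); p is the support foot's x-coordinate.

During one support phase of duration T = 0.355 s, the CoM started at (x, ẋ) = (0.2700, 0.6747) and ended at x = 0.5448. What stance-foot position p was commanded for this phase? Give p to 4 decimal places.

p = 0.2884

ωT = 2.9543·0.355 = 1.048777; cosh(ωT) = 1.602262, sinh(ωT) = 1.251895
x(T) = p + (x₀−p)·cosh(ωT) + (ẋ₀/ω)·sinh(ωT) ⇒ p·(1 − cosh) = x(T) − x₀·cosh − (ẋ₀/ω)·sinh
numerator   = 0.5448 − (0.2700)·1.602262 − (0.6747/2.9543)·1.251895 = -0.173717
denominator = 1 − 1.602262 = -0.602262
p = -0.173717 / -0.602262 = 0.2884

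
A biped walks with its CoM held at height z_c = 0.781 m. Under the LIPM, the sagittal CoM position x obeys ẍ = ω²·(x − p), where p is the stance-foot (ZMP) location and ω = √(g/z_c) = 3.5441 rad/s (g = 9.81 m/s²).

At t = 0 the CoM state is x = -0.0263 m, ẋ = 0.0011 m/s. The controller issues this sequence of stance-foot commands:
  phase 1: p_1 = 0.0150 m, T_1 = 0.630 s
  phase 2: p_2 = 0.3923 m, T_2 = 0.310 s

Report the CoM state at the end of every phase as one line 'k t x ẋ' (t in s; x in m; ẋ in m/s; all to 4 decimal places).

1 0.6300 -0.1784 -0.6695
2 0.9400 -0.8107 -3.8127

phase 1: p=0.0150, T=0.630, ωT=2.232783, cosh=4.716507, sinh=4.609277; start (x,ẋ)=(-0.026300, 0.001100) → end (x,ẋ)=(-0.178361, -0.669478)
phase 2: p=0.3923, T=0.310, ωT=1.098671, cosh=1.666745, sinh=1.333431; start (x,ẋ)=(-0.178361, -0.669478) → end (x,ẋ)=(-0.810731, -3.812687)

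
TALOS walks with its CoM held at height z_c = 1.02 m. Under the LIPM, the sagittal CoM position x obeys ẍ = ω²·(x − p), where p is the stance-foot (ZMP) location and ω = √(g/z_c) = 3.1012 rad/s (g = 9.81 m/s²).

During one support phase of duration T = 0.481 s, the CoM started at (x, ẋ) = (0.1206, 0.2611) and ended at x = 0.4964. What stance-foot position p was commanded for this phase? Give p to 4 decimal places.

ωT = 3.1012·0.481 = 1.491677; cosh(ωT) = 2.334769, sinh(ωT) = 2.109774
x(T) = p + (x₀−p)·cosh(ωT) + (ẋ₀/ω)·sinh(ωT) ⇒ p·(1 − cosh) = x(T) − x₀·cosh − (ẋ₀/ω)·sinh
numerator   = 0.4964 − (0.1206)·2.334769 − (0.2611/3.1012)·2.109774 = 0.037198
denominator = 1 − 2.334769 = -1.334769
p = 0.037198 / -1.334769 = -0.0279

p = -0.0279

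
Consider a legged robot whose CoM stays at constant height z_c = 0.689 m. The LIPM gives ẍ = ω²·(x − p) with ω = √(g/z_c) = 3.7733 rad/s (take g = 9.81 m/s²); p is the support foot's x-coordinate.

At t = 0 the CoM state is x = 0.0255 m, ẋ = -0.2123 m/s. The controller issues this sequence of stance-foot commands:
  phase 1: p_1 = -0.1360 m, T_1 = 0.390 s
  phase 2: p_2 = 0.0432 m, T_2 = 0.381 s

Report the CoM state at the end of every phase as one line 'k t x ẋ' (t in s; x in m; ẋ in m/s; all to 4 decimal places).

1 0.3900 0.1182 0.7706
2 0.7710 0.6157 2.2761

phase 1: p=-0.1360, T=0.390, ωT=1.471587, cosh=2.292852, sinh=2.063291; start (x,ẋ)=(0.025500, -0.212300) → end (x,ẋ)=(0.118207, 0.770572)
phase 2: p=0.0432, T=0.381, ωT=1.437627, cosh=2.224092, sinh=1.986601; start (x,ẋ)=(0.118207, 0.770572) → end (x,ẋ)=(0.615721, 2.276080)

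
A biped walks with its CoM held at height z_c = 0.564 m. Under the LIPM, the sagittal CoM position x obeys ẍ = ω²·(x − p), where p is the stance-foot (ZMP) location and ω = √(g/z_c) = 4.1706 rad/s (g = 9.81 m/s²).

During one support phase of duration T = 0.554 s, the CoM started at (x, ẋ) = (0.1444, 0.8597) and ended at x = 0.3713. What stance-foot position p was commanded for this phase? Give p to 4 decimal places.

ωT = 4.1706·0.554 = 2.310512; cosh(ωT) = 5.089399, sinh(ωT) = 4.990189
x(T) = p + (x₀−p)·cosh(ωT) + (ẋ₀/ω)·sinh(ωT) ⇒ p·(1 − cosh) = x(T) − x₀·cosh − (ẋ₀/ω)·sinh
numerator   = 0.3713 − (0.1444)·5.089399 − (0.8597/4.1706)·4.990189 = -1.392254
denominator = 1 − 5.089399 = -4.089399
p = -1.392254 / -4.089399 = 0.3405

p = 0.3405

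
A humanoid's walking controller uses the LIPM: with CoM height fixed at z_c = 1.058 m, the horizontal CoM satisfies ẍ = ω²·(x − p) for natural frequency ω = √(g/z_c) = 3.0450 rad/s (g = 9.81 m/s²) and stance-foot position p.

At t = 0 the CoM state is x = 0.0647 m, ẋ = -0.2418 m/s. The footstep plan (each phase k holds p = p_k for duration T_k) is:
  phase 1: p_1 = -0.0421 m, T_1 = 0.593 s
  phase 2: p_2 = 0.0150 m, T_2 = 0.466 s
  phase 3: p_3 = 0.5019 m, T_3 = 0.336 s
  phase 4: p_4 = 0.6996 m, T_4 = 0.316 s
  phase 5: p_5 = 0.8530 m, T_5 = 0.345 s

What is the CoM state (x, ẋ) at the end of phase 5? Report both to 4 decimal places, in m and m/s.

x = -0.5133, ẋ = -3.8445

phase 1: p=-0.0421, T=0.593, ωT=1.805685, cosh=3.124250, sinh=2.959888; start (x,ẋ)=(0.064700, -0.241800) → end (x,ẋ)=(0.056529, 0.207130)
phase 2: p=0.0150, T=0.466, ωT=1.418970, cosh=2.187412, sinh=1.945449; start (x,ẋ)=(0.056529, 0.207130) → end (x,ẋ)=(0.238175, 0.699089)
phase 3: p=0.5019, T=0.336, ωT=1.023120, cosh=1.570666, sinh=1.211195; start (x,ẋ)=(0.238175, 0.699089) → end (x,ẋ)=(0.365749, 0.125394)
phase 4: p=0.6996, T=0.316, ωT=0.962220, cosh=1.499772, sinh=1.117729; start (x,ẋ)=(0.365749, 0.125394) → end (x,ẋ)=(0.244928, -0.948193)
phase 5: p=0.8530, T=0.345, ωT=1.050525, cosh=1.604453, sinh=1.254699; start (x,ẋ)=(0.244928, -0.948193) → end (x,ẋ)=(-0.513327, -3.844503)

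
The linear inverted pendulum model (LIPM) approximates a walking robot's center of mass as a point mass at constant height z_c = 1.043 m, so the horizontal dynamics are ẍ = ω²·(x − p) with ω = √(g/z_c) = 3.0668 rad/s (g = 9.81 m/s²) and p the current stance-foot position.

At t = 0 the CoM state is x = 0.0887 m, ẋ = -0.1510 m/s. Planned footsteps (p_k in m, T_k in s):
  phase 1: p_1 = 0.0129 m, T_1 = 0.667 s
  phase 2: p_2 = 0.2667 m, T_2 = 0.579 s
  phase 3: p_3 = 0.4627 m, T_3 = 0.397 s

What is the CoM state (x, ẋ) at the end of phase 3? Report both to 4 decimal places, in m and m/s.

x = -0.3859, ẋ = -2.3881

phase 1: p=0.0129, T=0.667, ωT=2.045556, cosh=3.931381, sinh=3.802073; start (x,ẋ)=(0.088700, -0.151000) → end (x,ẋ)=(0.123696, 0.290204)
phase 2: p=0.2667, T=0.579, ωT=1.775677, cosh=3.036823, sinh=2.867455; start (x,ẋ)=(0.123696, 0.290204) → end (x,ẋ)=(0.103763, -0.376264)
phase 3: p=0.4627, T=0.397, ωT=1.217520, cosh=1.837380, sinh=1.541417; start (x,ẋ)=(0.103763, -0.376264) → end (x,ẋ)=(-0.385919, -2.388113)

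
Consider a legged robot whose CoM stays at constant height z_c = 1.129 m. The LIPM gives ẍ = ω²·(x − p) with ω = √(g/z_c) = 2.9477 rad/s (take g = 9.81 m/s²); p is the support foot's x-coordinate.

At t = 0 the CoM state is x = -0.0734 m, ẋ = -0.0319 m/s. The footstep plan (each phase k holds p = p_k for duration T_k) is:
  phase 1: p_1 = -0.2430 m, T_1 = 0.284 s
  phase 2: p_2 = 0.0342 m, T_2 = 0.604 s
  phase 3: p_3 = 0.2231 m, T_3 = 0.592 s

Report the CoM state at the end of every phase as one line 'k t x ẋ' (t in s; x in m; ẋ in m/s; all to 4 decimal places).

1 0.2840 -0.0206 0.4254
2 0.8880 0.2830 0.8323
3 1.4800 1.1836 2.9459

phase 1: p=-0.2430, T=0.284, ωT=0.837147, cosh=1.371356, sinh=0.938412; start (x,ẋ)=(-0.073400, -0.031900) → end (x,ẋ)=(-0.020574, 0.425394)
phase 2: p=0.0342, T=0.604, ωT=1.780411, cosh=3.050431, sinh=2.881862; start (x,ẋ)=(-0.020574, 0.425394) → end (x,ẋ)=(0.283010, 0.832340)
phase 3: p=0.2231, T=0.592, ωT=1.745038, cosh=2.950380, sinh=2.775742; start (x,ẋ)=(0.283010, 0.832340) → end (x,ẋ)=(1.183640, 2.945903)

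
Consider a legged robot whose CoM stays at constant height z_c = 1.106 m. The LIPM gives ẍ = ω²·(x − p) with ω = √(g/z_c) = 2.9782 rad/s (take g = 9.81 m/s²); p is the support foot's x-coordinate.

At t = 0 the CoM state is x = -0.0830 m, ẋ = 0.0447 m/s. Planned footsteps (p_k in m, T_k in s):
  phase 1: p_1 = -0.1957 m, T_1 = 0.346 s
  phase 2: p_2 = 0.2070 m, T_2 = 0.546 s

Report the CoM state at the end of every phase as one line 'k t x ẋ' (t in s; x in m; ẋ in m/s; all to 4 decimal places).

phase 1: p=-0.1957, T=0.346, ωT=1.030457, cosh=1.579595, sinh=1.222752; start (x,ẋ)=(-0.083000, 0.044700) → end (x,ẋ)=(0.000673, 0.481016)
phase 2: p=0.2070, T=0.546, ωT=1.626097, cosh=2.640345, sinh=2.443649; start (x,ẋ)=(0.000673, 0.481016) → end (x,ẋ)=(0.056904, -0.231535)

1 0.3460 0.0007 0.4810
2 0.8920 0.0569 -0.2315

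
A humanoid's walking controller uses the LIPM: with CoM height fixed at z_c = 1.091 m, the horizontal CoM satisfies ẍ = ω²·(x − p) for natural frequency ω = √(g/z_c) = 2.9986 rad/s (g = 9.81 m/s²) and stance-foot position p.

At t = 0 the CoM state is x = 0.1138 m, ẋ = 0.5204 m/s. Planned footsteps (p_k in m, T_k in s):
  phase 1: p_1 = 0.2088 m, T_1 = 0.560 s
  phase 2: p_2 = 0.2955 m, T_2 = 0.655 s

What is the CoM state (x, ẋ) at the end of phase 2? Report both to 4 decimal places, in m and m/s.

phase 1: p=0.2088, T=0.560, ωT=1.679216, cosh=2.773936, sinh=2.587415; start (x,ẋ)=(0.113800, 0.520400) → end (x,ẋ)=(0.394316, 0.706487)
phase 2: p=0.2955, T=0.655, ωT=1.964083, cosh=3.634329, sinh=3.494044; start (x,ẋ)=(0.394316, 0.706487) → end (x,ẋ)=(1.477846, 3.602924)

x = 1.4778, ẋ = 3.6029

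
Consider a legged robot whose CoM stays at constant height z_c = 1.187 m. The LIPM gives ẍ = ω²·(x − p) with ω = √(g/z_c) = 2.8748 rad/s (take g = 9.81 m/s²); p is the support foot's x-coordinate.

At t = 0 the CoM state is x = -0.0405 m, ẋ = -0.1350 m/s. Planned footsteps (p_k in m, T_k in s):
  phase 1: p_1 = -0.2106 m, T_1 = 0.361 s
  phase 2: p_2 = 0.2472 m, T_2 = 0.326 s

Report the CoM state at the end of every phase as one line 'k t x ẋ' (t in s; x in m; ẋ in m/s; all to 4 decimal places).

phase 1: p=-0.2106, T=0.361, ωT=1.037803, cosh=1.588620, sinh=1.234388; start (x,ẋ)=(-0.040500, -0.135000) → end (x,ẋ)=(0.001658, 0.389156)
phase 2: p=0.2472, T=0.326, ωT=0.937185, cosh=1.472257, sinh=1.080528; start (x,ẋ)=(0.001658, 0.389156) → end (x,ẋ)=(0.031968, -0.189791)

1 0.3610 0.0017 0.3892
2 0.6870 0.0320 -0.1898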